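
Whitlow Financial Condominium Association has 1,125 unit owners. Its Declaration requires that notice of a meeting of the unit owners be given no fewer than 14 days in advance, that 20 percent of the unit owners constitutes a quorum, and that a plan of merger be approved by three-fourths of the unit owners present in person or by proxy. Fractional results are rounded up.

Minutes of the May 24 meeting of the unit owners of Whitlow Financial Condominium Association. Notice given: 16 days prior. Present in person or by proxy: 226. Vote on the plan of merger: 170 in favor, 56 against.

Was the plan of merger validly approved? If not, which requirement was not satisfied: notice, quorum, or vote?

Notice: 16 days given; 14 required. Satisfied.
Quorum: 20% of 1,125 = 225; 226 present. Satisfied.
Vote: requires three-fourths of those present (226); 3/4 of 226 = 169.50, rounded up to 170, so 170 needed; 170 in favor. Satisfied.

Valid — all requirements satisfied.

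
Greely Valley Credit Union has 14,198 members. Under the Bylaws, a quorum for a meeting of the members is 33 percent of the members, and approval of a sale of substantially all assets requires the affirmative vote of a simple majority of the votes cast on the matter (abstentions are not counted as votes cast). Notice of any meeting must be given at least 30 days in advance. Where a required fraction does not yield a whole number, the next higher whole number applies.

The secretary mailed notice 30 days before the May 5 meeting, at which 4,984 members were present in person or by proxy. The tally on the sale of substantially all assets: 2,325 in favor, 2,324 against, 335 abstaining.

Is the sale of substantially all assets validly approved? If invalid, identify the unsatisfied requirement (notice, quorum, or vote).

Notice: 30 days given; 30 required. Satisfied.
Quorum: 33% of 14,198 = 4,685.34, rounded up to 4,686; 4,984 present. Satisfied.
Vote: requires a majority of the votes cast (4,984 − 335 abstaining = 4,649); a majority of 4649 is 2325, so 2,325 needed; 2,325 in favor. Satisfied.

Valid — all requirements satisfied.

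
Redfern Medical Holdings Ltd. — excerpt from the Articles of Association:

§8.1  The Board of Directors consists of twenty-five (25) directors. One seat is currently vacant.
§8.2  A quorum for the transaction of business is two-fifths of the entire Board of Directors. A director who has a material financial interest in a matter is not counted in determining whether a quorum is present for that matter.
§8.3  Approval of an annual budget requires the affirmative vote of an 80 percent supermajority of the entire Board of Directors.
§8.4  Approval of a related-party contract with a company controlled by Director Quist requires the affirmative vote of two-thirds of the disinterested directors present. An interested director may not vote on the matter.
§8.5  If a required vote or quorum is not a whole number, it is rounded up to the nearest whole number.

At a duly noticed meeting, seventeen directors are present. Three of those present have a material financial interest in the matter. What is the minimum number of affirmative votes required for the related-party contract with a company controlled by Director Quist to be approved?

The related-party contract with a company controlled by Director Quist requires two-thirds of the disinterested directors present (17 − 3 = 14).
2/3 of 14 = 9.33, rounded up to 10.

10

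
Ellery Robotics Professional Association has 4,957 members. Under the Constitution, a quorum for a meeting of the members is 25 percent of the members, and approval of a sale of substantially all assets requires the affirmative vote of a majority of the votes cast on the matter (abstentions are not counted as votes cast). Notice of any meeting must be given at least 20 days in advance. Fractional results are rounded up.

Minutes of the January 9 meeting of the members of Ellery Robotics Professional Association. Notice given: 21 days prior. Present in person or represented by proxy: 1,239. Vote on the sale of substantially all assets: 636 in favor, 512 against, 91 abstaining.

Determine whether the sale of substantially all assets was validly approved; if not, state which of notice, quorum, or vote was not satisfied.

Notice: 21 days given; 20 required. Satisfied.
Quorum: 25% of 4,957 = 1,239.25, rounded up to 1,240; 1,239 present. Not satisfied.
Vote: requires a majority of the votes cast (1,239 − 91 abstaining = 1,148); a majority of 1148 is 575, so 575 needed; 636 in favor. Satisfied.

Invalid — quorum requirement not satisfied.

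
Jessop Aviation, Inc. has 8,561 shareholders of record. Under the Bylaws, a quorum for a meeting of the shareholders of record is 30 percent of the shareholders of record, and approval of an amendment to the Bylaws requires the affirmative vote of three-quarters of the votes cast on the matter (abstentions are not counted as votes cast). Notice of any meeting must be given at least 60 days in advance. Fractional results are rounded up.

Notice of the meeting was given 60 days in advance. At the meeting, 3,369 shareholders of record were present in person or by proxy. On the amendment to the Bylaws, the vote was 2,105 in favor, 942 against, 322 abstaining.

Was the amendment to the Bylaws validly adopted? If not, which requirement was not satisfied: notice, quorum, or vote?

Invalid — vote requirement not satisfied.

Notice: 60 days given; 60 required. Satisfied.
Quorum: 30% of 8,561 = 2,568.30, rounded up to 2,569; 3,369 present. Satisfied.
Vote: requires three-fourths of the votes cast (3,369 − 322 abstaining = 3,047); 3/4 of 3047 = 2285.25, rounded up to 2286, so 2,286 needed; 2,105 in favor. Not satisfied.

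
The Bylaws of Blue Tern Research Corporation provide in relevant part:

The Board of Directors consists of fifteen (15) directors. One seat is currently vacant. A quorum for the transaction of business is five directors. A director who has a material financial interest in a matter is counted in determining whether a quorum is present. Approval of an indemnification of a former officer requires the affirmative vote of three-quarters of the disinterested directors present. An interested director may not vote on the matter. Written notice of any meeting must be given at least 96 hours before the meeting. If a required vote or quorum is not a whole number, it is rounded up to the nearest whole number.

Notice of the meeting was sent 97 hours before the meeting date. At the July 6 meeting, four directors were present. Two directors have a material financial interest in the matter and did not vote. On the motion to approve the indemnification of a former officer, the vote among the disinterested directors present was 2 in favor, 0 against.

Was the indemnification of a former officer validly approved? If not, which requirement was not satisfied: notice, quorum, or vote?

Invalid — quorum requirement not satisfied.

Notice: 97 hours given; 96 required (97 ≥ 96). Satisfied.
Quorum: 4 present (interested directors count toward quorum); quorum is 5. Not satisfied.
Vote: the indemnification of a former officer requires three-fourths of the disinterested directors present (4 − 2 = 2). 3/4 of 2 = 1.50, rounded up to 2, so 2 affirmative votes are needed; 2 voted in favor. Satisfied. (Moot — without a quorum no business can be validly transacted.)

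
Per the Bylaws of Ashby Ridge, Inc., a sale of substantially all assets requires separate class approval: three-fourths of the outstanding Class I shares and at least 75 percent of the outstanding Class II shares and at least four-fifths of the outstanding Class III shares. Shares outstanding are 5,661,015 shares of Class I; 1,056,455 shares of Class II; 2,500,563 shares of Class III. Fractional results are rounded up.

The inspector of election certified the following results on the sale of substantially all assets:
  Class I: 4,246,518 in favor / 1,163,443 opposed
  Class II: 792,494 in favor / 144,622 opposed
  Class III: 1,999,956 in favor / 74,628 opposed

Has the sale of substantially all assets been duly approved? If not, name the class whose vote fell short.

Not approved — the Class III shares did not give the required vote.

Class I: 3/4 of 5661015 = 4245761.25, rounded up to 4245762; 4,245,762 required, 4,246,518 in favor — approved.
Class II: 3/4 of 1056455 = 792341.25, rounded up to 792342; 792,342 required, 792,494 in favor — approved.
Class III: 4/5 of 2500563 = 2000450.40, rounded up to 2000451; 2,000,451 required, 1,999,956 in favor — not approved.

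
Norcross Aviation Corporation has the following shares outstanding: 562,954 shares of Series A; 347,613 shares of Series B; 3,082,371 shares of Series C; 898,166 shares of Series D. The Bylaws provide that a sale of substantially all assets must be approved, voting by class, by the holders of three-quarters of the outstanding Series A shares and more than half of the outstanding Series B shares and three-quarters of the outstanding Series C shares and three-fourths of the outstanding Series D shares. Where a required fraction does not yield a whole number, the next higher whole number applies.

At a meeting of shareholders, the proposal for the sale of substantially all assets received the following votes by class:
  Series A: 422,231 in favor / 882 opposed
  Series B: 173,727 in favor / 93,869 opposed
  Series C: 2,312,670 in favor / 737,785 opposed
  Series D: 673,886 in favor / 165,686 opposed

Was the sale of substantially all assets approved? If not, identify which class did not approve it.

Series A: 3/4 of 562954 = 422215.50, rounded up to 422216; 422,216 required, 422,231 in favor — approved.
Series B: a majority of 347613 is 173807; 173,807 required, 173,727 in favor — not approved.
Series C: 3/4 of 3082371 = 2311778.25, rounded up to 2311779; 2,311,779 required, 2,312,670 in favor — approved.
Series D: 3/4 of 898166 = 673624.50, rounded up to 673625; 673,625 required, 673,886 in favor — approved.

Not approved — the Series B shares did not give the required vote.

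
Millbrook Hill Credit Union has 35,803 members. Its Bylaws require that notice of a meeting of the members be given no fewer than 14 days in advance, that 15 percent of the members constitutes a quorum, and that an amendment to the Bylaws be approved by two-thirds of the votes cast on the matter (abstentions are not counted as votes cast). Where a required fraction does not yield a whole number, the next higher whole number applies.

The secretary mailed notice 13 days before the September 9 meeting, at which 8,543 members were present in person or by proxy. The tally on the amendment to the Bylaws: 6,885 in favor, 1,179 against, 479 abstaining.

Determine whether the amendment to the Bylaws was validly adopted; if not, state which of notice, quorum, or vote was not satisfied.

Invalid — notice requirement not satisfied.

Notice: 13 days given; 14 required. Not satisfied.
Quorum: 15% of 35,803 = 5,370.45, rounded up to 5,371; 8,543 present. Satisfied.
Vote: requires two-thirds of the votes cast (8,543 − 479 abstaining = 8,064); 2/3 of 8064 = 5376, so 5,376 needed; 6,885 in favor. Satisfied.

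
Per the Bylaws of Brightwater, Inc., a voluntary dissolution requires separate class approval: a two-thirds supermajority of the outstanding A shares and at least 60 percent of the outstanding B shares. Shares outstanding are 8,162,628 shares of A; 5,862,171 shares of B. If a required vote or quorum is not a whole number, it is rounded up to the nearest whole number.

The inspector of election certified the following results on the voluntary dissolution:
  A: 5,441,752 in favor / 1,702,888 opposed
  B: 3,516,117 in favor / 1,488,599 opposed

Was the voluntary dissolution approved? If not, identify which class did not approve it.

Not approved — the B shares did not give the required vote.

A: 2/3 of 8162628 = 5441752; 5,441,752 required, 5,441,752 in favor — approved.
B: 3/5 of 5862171 = 3517302.60, rounded up to 3517303; 3,517,303 required, 3,516,117 in favor — not approved.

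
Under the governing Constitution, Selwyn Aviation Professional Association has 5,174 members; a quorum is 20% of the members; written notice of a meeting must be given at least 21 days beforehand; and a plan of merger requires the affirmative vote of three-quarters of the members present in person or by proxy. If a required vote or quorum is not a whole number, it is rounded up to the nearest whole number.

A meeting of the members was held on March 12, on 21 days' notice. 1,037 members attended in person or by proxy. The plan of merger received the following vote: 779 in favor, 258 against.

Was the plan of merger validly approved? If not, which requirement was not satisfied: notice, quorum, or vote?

Notice: 21 days given; 21 required. Satisfied.
Quorum: 20% of 5,174 = 1,034.80, rounded up to 1,035; 1,037 present. Satisfied.
Vote: requires three-fourths of those present (1,037); 3/4 of 1037 = 777.75, rounded up to 778, so 778 needed; 779 in favor. Satisfied.

Valid — all requirements satisfied.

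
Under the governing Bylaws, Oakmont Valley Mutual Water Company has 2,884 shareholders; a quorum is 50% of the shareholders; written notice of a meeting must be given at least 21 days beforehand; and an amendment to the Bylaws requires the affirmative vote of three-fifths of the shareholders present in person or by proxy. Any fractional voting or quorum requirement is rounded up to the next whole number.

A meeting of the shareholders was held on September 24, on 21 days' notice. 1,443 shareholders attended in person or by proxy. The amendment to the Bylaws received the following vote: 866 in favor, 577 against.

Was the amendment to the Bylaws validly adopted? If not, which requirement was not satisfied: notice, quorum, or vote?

Notice: 21 days given; 21 required. Satisfied.
Quorum: 50% of 2,884 = 1,442; 1,443 present. Satisfied.
Vote: requires three-fifths of those present (1,443); 3/5 of 1443 = 865.80, rounded up to 866, so 866 needed; 866 in favor. Satisfied.

Valid — all requirements satisfied.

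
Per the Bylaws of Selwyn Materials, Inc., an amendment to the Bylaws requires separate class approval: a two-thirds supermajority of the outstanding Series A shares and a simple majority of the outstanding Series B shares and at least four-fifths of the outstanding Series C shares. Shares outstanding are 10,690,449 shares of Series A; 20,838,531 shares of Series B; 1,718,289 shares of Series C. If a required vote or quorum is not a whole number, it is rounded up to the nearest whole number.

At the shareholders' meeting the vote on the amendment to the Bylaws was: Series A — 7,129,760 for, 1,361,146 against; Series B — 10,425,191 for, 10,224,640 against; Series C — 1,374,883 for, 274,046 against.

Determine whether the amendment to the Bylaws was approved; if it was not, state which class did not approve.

Approved — every class gave the required vote.

Series A: 2/3 of 10690449 = 7126966; 7,126,966 required, 7,129,760 in favor — approved.
Series B: a majority of 20838531 is 10419266; 10,419,266 required, 10,425,191 in favor — approved.
Series C: 4/5 of 1718289 = 1374631.20, rounded up to 1374632; 1,374,632 required, 1,374,883 in favor — approved.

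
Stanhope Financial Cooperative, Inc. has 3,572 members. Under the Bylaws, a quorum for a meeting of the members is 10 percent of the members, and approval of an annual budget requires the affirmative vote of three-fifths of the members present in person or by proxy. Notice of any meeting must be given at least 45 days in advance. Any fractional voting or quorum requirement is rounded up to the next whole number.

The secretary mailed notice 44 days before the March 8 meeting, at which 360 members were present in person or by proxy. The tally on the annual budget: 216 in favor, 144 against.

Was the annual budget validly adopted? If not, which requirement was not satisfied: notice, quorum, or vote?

Notice: 44 days given; 45 required. Not satisfied.
Quorum: 10% of 3,572 = 357.20, rounded up to 358; 360 present. Satisfied.
Vote: requires three-fifths of those present (360); 3/5 of 360 = 216, so 216 needed; 216 in favor. Satisfied.

Invalid — notice requirement not satisfied.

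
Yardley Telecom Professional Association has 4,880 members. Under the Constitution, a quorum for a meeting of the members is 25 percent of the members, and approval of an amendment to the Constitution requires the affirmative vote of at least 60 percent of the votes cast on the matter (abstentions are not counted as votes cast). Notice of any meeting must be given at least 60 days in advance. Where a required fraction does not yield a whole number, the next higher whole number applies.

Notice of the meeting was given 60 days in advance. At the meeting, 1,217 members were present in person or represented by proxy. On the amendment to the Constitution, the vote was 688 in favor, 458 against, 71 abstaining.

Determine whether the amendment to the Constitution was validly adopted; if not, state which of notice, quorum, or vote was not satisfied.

Invalid — quorum requirement not satisfied.

Notice: 60 days given; 60 required. Satisfied.
Quorum: 25% of 4,880 = 1,220; 1,217 present. Not satisfied.
Vote: requires three-fifths of the votes cast (1,217 − 71 abstaining = 1,146); 3/5 of 1146 = 687.60, rounded up to 688, so 688 needed; 688 in favor. Satisfied.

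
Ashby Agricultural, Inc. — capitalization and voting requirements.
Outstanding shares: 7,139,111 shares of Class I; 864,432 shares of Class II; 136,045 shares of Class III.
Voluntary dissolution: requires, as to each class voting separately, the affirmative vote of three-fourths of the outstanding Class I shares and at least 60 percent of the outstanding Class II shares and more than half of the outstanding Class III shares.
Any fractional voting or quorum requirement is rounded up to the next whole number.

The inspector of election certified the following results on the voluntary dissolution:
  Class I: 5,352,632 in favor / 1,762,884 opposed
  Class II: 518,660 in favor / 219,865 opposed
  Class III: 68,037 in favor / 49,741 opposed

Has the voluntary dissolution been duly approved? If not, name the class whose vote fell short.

Not approved — the Class I shares did not give the required vote.

Class I: 3/4 of 7139111 = 5354333.25, rounded up to 5354334; 5,354,334 required, 5,352,632 in favor — not approved.
Class II: 3/5 of 864432 = 518659.20, rounded up to 518660; 518,660 required, 518,660 in favor — approved.
Class III: a majority of 136045 is 68023; 68,023 required, 68,037 in favor — approved.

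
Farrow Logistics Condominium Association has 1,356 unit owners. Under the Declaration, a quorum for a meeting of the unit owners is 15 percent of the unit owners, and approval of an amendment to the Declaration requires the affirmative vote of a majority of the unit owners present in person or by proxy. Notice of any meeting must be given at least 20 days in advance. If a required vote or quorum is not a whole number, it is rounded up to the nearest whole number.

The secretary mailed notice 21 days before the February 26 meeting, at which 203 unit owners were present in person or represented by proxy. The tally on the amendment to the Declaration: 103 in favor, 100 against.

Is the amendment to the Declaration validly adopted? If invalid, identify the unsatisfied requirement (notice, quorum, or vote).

Notice: 21 days given; 20 required. Satisfied.
Quorum: 15% of 1,356 = 203.40, rounded up to 204; 203 present. Not satisfied.
Vote: requires a majority of those present (203); a majority of 203 is 102, so 102 needed; 103 in favor. Satisfied.

Invalid — quorum requirement not satisfied.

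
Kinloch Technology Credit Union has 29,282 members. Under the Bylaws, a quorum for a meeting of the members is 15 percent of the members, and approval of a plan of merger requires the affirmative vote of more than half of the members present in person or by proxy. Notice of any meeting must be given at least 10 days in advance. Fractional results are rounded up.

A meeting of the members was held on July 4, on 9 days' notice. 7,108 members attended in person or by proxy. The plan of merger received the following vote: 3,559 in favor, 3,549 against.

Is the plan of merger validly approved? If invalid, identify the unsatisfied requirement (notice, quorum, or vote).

Notice: 9 days given; 10 required. Not satisfied.
Quorum: 15% of 29,282 = 4,392.30, rounded up to 4,393; 7,108 present. Satisfied.
Vote: requires a majority of those present (7,108); a majority of 7108 is 3555, so 3,555 needed; 3,559 in favor. Satisfied.

Invalid — notice requirement not satisfied.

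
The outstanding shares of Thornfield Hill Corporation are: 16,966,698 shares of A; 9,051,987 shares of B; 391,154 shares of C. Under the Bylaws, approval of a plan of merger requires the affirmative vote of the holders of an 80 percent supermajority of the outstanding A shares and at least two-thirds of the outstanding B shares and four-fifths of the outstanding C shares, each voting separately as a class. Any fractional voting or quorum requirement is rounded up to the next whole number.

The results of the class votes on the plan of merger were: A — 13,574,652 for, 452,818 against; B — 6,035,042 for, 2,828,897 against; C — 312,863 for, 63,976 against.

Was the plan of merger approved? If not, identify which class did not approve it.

Not approved — the C shares did not give the required vote.

A: 4/5 of 16966698 = 13573358.40, rounded up to 13573359; 13,573,359 required, 13,574,652 in favor — approved.
B: 2/3 of 9051987 = 6034658; 6,034,658 required, 6,035,042 in favor — approved.
C: 4/5 of 391154 = 312923.20, rounded up to 312924; 312,924 required, 312,863 in favor — not approved.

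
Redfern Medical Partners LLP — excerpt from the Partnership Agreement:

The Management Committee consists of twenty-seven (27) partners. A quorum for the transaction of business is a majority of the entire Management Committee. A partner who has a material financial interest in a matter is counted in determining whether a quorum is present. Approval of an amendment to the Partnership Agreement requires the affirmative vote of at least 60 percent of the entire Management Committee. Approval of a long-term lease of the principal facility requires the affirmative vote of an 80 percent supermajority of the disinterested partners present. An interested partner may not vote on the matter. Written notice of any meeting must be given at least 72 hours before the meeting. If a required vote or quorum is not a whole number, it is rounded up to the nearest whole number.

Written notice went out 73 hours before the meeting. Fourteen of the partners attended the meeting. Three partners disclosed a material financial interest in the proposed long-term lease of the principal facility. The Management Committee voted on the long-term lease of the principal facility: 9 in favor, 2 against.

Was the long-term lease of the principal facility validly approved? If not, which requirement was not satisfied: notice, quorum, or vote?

Notice: 73 hours given; 72 required (73 ≥ 72). Satisfied.
Quorum: 14 present (interested partners count toward quorum); quorum is 14. Satisfied.
Vote: the long-term lease of the principal facility requires four-fifths of the disinterested partners present (14 − 3 = 11). 4/5 of 11 = 8.80, rounded up to 9, so 9 affirmative votes are needed; 9 voted in favor. Satisfied.

Valid — all requirements satisfied.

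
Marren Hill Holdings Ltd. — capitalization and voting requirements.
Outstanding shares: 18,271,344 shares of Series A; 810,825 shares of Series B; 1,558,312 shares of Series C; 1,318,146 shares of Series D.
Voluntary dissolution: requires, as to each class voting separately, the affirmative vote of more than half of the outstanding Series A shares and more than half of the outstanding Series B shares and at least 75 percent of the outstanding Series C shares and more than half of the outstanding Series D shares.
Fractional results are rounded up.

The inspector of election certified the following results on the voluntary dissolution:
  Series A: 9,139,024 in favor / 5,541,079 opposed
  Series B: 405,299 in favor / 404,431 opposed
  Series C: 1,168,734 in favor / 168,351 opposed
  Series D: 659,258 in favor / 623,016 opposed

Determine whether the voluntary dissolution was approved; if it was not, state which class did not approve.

Series A: a majority of 18271344 is 9135673; 9,135,673 required, 9,139,024 in favor — approved.
Series B: a majority of 810825 is 405413; 405,413 required, 405,299 in favor — not approved.
Series C: 3/4 of 1558312 = 1168734; 1,168,734 required, 1,168,734 in favor — approved.
Series D: a majority of 1318146 is 659074; 659,074 required, 659,258 in favor — approved.

Not approved — the Series B shares did not give the required vote.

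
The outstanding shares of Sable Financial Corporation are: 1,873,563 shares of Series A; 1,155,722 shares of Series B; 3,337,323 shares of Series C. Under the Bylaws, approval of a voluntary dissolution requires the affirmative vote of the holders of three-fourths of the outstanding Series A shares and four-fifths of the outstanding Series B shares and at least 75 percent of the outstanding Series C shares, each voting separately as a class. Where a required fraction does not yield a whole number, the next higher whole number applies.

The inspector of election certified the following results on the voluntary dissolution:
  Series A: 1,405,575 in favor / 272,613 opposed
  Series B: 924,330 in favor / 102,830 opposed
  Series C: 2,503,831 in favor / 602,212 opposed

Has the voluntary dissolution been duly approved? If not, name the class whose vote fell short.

Series A: 3/4 of 1873563 = 1405172.25, rounded up to 1405173; 1,405,173 required, 1,405,575 in favor — approved.
Series B: 4/5 of 1155722 = 924577.60, rounded up to 924578; 924,578 required, 924,330 in favor — not approved.
Series C: 3/4 of 3337323 = 2502992.25, rounded up to 2502993; 2,502,993 required, 2,503,831 in favor — approved.

Not approved — the Series B shares did not give the required vote.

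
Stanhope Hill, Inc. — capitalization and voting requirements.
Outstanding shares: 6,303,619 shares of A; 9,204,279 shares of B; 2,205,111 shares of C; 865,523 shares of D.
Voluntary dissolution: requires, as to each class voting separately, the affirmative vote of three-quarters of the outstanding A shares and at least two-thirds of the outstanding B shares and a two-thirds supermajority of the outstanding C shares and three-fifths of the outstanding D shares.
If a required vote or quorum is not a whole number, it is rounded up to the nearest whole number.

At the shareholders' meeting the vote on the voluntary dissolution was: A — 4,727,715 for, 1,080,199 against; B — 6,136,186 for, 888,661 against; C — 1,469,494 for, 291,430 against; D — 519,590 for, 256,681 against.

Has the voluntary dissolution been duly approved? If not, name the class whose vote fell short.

Not approved — the C shares did not give the required vote.

A: 3/4 of 6303619 = 4727714.25, rounded up to 4727715; 4,727,715 required, 4,727,715 in favor — approved.
B: 2/3 of 9204279 = 6136186; 6,136,186 required, 6,136,186 in favor — approved.
C: 2/3 of 2205111 = 1470074; 1,470,074 required, 1,469,494 in favor — not approved.
D: 3/5 of 865523 = 519313.80, rounded up to 519314; 519,314 required, 519,590 in favor — approved.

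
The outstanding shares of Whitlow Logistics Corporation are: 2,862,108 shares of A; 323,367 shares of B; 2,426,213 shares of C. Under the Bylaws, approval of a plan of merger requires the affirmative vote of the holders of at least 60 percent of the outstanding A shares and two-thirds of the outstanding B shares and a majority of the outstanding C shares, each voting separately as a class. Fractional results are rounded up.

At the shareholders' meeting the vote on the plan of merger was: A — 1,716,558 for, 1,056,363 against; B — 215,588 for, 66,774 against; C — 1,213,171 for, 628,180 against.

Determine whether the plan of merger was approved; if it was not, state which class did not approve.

Not approved — the A shares did not give the required vote.

A: 3/5 of 2862108 = 1717264.80, rounded up to 1717265; 1,717,265 required, 1,716,558 in favor — not approved.
B: 2/3 of 323367 = 215578; 215,578 required, 215,588 in favor — approved.
C: a majority of 2426213 is 1213107; 1,213,107 required, 1,213,171 in favor — approved.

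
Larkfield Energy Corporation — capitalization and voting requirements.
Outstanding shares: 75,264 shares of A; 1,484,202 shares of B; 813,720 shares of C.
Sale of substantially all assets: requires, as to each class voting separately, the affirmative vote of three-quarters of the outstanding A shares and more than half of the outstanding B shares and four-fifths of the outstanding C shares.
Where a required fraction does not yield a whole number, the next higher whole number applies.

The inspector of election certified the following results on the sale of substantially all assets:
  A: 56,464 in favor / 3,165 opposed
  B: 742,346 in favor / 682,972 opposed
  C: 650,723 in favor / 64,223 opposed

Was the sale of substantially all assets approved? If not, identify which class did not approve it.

A: 3/4 of 75264 = 56448; 56,448 required, 56,464 in favor — approved.
B: a majority of 1484202 is 742102; 742,102 required, 742,346 in favor — approved.
C: 4/5 of 813720 = 650976; 650,976 required, 650,723 in favor — not approved.

Not approved — the C shares did not give the required vote.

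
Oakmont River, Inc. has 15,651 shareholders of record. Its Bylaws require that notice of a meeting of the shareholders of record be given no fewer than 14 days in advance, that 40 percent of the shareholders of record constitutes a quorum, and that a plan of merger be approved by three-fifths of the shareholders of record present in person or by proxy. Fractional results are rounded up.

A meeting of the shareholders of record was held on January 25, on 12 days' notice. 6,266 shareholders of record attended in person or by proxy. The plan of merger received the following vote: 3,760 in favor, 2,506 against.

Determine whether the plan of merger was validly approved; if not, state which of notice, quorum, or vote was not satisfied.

Notice: 12 days given; 14 required. Not satisfied.
Quorum: 40% of 15,651 = 6,260.40, rounded up to 6,261; 6,266 present. Satisfied.
Vote: requires three-fifths of those present (6,266); 3/5 of 6266 = 3759.60, rounded up to 3760, so 3,760 needed; 3,760 in favor. Satisfied.

Invalid — notice requirement not satisfied.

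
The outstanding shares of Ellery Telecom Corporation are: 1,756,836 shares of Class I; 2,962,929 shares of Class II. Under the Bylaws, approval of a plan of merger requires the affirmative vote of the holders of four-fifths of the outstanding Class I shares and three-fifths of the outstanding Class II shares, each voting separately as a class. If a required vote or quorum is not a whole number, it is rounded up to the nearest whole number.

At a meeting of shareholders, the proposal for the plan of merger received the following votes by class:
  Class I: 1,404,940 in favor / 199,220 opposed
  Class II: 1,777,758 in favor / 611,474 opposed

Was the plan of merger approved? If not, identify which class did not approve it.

Not approved — the Class I shares did not give the required vote.

Class I: 4/5 of 1756836 = 1405468.80, rounded up to 1405469; 1,405,469 required, 1,404,940 in favor — not approved.
Class II: 3/5 of 2962929 = 1777757.40, rounded up to 1777758; 1,777,758 required, 1,777,758 in favor — approved.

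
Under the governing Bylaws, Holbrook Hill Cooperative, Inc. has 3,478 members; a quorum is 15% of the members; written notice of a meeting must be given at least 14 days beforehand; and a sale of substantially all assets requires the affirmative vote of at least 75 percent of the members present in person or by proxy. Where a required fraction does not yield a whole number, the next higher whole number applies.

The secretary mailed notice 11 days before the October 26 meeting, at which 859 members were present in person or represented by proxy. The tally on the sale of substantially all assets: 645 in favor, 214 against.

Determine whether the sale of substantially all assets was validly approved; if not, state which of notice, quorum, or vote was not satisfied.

Notice: 11 days given; 14 required. Not satisfied.
Quorum: 15% of 3,478 = 521.70, rounded up to 522; 859 present. Satisfied.
Vote: requires three-fourths of those present (859); 3/4 of 859 = 644.25, rounded up to 645, so 645 needed; 645 in favor. Satisfied.

Invalid — notice requirement not satisfied.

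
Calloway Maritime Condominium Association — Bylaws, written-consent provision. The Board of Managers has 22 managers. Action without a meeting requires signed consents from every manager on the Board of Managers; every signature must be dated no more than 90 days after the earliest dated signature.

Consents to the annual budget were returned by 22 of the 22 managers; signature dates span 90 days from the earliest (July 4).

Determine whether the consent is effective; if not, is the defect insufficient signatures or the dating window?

Effective — both the signature and dating-window requirements are satisfied.

Signatures required: every one of 22 — unanimous means all 22, so 22 needed; 22 signed. Sufficient.
Dating window: the latest signature is 90 days after the earliest; the limit is 90 days. Within the window.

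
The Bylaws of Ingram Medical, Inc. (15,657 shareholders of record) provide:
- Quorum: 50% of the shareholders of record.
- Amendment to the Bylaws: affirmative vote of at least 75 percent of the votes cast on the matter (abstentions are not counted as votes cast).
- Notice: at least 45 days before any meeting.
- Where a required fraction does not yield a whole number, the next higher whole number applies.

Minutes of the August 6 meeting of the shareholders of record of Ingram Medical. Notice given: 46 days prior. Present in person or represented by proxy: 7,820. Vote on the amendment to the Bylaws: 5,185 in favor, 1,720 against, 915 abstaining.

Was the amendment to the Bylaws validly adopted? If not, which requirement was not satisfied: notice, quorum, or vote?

Notice: 46 days given; 45 required. Satisfied.
Quorum: 50% of 15,657 = 7,828.50, rounded up to 7,829; 7,820 present. Not satisfied.
Vote: requires three-fourths of the votes cast (7,820 − 915 abstaining = 6,905); 3/4 of 6905 = 5178.75, rounded up to 5179, so 5,179 needed; 5,185 in favor. Satisfied.

Invalid — quorum requirement not satisfied.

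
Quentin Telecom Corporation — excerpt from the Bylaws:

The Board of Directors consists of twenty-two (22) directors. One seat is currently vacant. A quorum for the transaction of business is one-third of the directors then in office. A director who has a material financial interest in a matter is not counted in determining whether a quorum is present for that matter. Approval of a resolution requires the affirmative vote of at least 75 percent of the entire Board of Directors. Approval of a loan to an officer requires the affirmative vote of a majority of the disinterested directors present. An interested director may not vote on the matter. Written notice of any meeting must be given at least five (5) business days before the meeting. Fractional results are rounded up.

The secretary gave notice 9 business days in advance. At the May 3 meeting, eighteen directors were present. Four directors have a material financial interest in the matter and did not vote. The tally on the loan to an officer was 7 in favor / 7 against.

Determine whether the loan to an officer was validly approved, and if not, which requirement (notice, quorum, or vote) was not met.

Notice: 9 business days given; 5 required (9 ≥ 5). Satisfied.
Quorum: 18 present, but the 4 interested directors do not count, leaving 14. Quorum is 7. Satisfied.
Vote: the loan to an officer requires a majority of the disinterested directors present (18 − 4 = 14). A majority of 14 is 8, so 8 affirmative votes are needed; 7 voted in favor. Not satisfied.

Invalid — vote requirement not satisfied.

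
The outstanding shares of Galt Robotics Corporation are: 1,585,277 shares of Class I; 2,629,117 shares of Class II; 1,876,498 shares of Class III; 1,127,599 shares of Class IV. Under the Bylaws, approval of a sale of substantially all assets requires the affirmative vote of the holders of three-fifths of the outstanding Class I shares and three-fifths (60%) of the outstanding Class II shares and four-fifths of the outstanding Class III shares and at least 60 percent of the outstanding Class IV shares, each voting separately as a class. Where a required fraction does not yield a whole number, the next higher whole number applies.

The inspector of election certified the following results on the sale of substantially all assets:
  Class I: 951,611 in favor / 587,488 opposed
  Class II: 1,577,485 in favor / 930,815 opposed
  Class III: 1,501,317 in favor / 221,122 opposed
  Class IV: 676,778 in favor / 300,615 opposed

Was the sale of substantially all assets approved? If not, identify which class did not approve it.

Approved — every class gave the required vote.

Class I: 3/5 of 1585277 = 951166.20, rounded up to 951167; 951,167 required, 951,611 in favor — approved.
Class II: 3/5 of 2629117 = 1577470.20, rounded up to 1577471; 1,577,471 required, 1,577,485 in favor — approved.
Class III: 4/5 of 1876498 = 1501198.40, rounded up to 1501199; 1,501,199 required, 1,501,317 in favor — approved.
Class IV: 3/5 of 1127599 = 676559.40, rounded up to 676560; 676,560 required, 676,778 in favor — approved.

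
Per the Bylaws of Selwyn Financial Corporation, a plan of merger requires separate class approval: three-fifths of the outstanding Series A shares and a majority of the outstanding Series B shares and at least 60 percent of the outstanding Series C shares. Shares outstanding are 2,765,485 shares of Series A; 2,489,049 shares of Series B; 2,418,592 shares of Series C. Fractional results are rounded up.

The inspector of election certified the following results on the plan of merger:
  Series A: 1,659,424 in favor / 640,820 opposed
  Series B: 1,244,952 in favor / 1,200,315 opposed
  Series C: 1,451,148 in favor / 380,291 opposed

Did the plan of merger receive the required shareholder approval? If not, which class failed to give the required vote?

Not approved — the Series C shares did not give the required vote.

Series A: 3/5 of 2765485 = 1659291; 1,659,291 required, 1,659,424 in favor — approved.
Series B: a majority of 2489049 is 1244525; 1,244,525 required, 1,244,952 in favor — approved.
Series C: 3/5 of 2418592 = 1451155.20, rounded up to 1451156; 1,451,156 required, 1,451,148 in favor — not approved.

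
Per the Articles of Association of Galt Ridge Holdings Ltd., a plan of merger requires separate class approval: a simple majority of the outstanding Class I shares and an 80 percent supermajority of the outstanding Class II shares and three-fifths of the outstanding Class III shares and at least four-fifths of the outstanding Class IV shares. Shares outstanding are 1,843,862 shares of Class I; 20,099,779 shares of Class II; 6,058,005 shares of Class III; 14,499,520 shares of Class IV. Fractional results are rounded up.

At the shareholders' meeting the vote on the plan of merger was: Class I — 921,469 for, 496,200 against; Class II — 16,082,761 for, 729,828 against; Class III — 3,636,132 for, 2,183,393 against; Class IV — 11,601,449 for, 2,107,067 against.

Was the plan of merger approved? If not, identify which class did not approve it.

Class I: a majority of 1843862 is 921932; 921,932 required, 921,469 in favor — not approved.
Class II: 4/5 of 20099779 = 16079823.20, rounded up to 16079824; 16,079,824 required, 16,082,761 in favor — approved.
Class III: 3/5 of 6058005 = 3634803; 3,634,803 required, 3,636,132 in favor — approved.
Class IV: 4/5 of 14499520 = 11599616; 11,599,616 required, 11,601,449 in favor — approved.

Not approved — the Class I shares did not give the required vote.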